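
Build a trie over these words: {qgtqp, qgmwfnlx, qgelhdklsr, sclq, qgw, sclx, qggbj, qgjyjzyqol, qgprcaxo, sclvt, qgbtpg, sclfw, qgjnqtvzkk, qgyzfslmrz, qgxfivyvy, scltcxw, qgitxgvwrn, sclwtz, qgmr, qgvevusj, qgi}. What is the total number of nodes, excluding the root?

Insert word by word; a character creates a node only if that edge doesn't already exist:
  "qgtqp" → 5 new (q, g, t, q, p)
  "qgmwfnlx" → prefix "qg" already present; 6 new (m, w, f, n, l, x)
  "qgelhdklsr" → prefix "qg" already present; 8 new (e, l, h, d, k, l, s, r)
  "sclq" → 4 new (s, c, l, q)
  "qgw" → prefix "qg" already present; 1 new (w)
  "sclx" → prefix "scl" already present; 1 new (x)
  "qggbj" → prefix "qg" already present; 3 new (g, b, j)
  "qgjyjzyqol" → prefix "qg" already present; 8 new (j, y, j, z, y, q, o, l)
  "qgprcaxo" → prefix "qg" already present; 6 new (p, r, c, a, x, o)
  "sclvt" → prefix "scl" already present; 2 new (v, t)
  "qgbtpg" → prefix "qg" already present; 4 new (b, t, p, g)
  "sclfw" → prefix "scl" already present; 2 new (f, w)
  "qgjnqtvzkk" → prefix "qgj" already present; 7 new (n, q, t, v, z, k, k)
  "qgyzfslmrz" → prefix "qg" already present; 8 new (y, z, f, s, l, m, r, z)
  "qgxfivyvy" → prefix "qg" already present; 7 new (x, f, i, v, y, v, y)
  "scltcxw" → prefix "scl" already present; 4 new (t, c, x, w)
  "qgitxgvwrn" → prefix "qg" already present; 8 new (i, t, x, g, v, w, r, n)
  "sclwtz" → prefix "scl" already present; 3 new (w, t, z)
  "qgmr" → prefix "qgm" already present; 1 new (r)
  "qgvevusj" → prefix "qg" already present; 6 new (v, e, v, u, s, j)
  "qgi" → prefix "qgi" already present; 0 new (none)
Total nodes = 5 + 6 + 8 + 4 + 1 + 1 + 3 + 8 + 6 + 2 + 4 + 2 + 7 + 8 + 7 + 4 + 8 + 3 + 1 + 6 + 0 = 94

94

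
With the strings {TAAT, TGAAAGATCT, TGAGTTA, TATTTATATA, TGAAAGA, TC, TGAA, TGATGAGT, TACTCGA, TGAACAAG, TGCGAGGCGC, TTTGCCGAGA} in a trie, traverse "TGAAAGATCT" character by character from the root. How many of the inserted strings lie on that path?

Walk "TGAAAGATCT" from the root; an end-of-word marker is hit whenever a stored word is a prefix of "TGAAAGATCT".
Prefixes of the query that are stored words: "TGAA", "TGAAAGA", "TGAAAGATCT"
Count: 3

3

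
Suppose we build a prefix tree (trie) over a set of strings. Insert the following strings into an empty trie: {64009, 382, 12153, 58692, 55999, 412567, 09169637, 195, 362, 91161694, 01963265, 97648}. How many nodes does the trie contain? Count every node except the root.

59

Count nodes per top-level branch (shared prefixes stored once):
  '0'-branch (01963265, 09169637): 15 nodes
  '1'-branch (12153, 195): 7 nodes
  '3'-branch (362, 382): 5 nodes
  '4'-branch (412567): 6 nodes
  '5'-branch (55999, 58692): 9 nodes
  '6'-branch (64009): 5 nodes
  '9'-branch (91161694, 97648): 12 nodes
Sum: 59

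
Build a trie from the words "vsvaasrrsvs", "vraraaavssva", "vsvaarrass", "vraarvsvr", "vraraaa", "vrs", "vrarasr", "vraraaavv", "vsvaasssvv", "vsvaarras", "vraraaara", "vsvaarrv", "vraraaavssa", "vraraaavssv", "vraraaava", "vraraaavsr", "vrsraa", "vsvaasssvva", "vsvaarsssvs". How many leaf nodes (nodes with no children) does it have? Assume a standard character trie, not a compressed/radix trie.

A leaf is a node with no children — equivalently, the end of a word that is not a proper prefix of any other stored word.
Those words: "vraarvsvr", "vraraaara", "vraraaava", "vraraaavsr", "vraraaavssa", "vraraaavssva", "vraraaavv", "vrarasr", "vrsraa", "vsvaarrass", "vsvaarrv", "vsvaarsssvs", "vsvaasrrsvs", "vsvaasssvva"
Leaf count: 14

14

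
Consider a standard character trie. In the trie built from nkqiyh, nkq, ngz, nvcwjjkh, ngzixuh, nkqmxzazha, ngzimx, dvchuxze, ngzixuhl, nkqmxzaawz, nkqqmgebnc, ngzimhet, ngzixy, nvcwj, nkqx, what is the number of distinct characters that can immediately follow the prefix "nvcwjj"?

1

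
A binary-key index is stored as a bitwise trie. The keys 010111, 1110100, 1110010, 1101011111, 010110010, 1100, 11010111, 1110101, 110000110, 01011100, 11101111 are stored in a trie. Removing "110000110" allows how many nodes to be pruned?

5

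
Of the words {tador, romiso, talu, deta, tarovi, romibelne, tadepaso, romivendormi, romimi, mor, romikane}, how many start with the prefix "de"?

1

Traverse to the node for "de", then collect every word in that subtree.
Words under "de": deta
Count: 1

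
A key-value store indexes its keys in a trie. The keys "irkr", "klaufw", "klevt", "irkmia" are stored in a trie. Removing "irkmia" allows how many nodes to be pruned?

After clearing the end-marker at "irkmia", prune upward until reaching a node still needed by another word.
The suffix "mia" (3 nodes) is used only by "irkmia"; the node for "irk" still has the child "r", so pruning stops there.
Nodes removed: 3

3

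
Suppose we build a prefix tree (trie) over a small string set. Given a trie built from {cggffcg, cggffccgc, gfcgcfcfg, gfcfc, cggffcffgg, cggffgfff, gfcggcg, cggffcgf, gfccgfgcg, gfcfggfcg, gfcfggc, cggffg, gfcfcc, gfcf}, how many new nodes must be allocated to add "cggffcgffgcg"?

The longest prefix of "cggffcgffgcg" already in the trie is "cggffcgf" (length 8).
Each of the 4 remaining characters creates one node.

4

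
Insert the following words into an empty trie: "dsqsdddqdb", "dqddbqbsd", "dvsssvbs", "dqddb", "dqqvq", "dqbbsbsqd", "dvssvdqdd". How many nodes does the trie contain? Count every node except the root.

40

Trie structure (* marks end of a word):
(root)
└─ d
   ├─ q
   │  ├─ b
   │  │  └─ b
   │  │     └─ s
   │  │        └─ b
   │  │           └─ s
   │  │              └─ q
   │  │                 └─ d *
   │  ├─ d
   │  │  └─ d
   │  │     └─ b *
   │  │        └─ q
   │  │           └─ b
   │  │              └─ s
   │  │                 └─ d *
   │  └─ q
   │     └─ v
   │        └─ q *
   ├─ s
   │  └─ q
   │     └─ s
   │        └─ d
   │           └─ d
   │              └─ d
   │                 └─ q
   │                    └─ d
   │                       └─ b *
   └─ v
      └─ s
         └─ s
            ├─ s
            │  └─ v
            │     └─ b
            │        └─ s *
            └─ v
               └─ d
                  └─ q
                     └─ d
                        └─ d *
Counting every labelled node above: 40.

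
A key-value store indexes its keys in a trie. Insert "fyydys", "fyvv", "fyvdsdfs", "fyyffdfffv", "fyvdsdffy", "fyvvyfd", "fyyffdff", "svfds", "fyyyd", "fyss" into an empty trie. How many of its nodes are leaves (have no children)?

8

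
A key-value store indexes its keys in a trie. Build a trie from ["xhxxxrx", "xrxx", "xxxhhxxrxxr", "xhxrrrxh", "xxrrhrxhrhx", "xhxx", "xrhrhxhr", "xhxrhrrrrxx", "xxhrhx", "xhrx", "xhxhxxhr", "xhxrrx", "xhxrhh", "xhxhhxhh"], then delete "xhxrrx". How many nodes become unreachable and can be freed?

1

A node on "xhxrrx"'s path can go only if nothing else ends at it or branches off below it.
The suffix "x" (1 node) is used only by "xhxrrx"; the node for "xhxrr" still has the child "r", so pruning stops there.
Nodes removed: 1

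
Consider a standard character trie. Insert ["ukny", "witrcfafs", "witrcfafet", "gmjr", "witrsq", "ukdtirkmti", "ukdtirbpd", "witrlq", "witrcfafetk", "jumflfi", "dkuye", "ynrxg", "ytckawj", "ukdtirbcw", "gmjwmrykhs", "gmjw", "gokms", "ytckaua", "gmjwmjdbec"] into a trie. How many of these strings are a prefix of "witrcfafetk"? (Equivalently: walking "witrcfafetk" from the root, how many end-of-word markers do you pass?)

Check each prefix of "witrcfafetk" against the stored set — each match is an end-marker on the path.
Prefixes of the query that are stored words: "witrcfafet", "witrcfafetk"
Count: 2

2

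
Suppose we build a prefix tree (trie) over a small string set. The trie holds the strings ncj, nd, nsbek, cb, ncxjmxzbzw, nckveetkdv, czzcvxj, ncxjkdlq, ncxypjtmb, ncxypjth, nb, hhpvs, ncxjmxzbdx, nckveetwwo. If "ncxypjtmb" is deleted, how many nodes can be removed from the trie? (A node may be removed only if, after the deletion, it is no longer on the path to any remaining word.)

Walk "ncxypjtmb" from the leaf back toward the root, removing each node that no remaining word uses.
The suffix "mb" (2 nodes) is used only by "ncxypjtmb"; the node for "ncxypjt" still has the child "h", so pruning stops there.
Nodes removed: 2

2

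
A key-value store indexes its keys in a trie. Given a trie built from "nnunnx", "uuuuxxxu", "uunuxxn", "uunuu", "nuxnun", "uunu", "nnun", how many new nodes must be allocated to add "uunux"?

0

"uunux" is already a full path in the trie; only an end-marker is added.
No new nodes are needed: 0.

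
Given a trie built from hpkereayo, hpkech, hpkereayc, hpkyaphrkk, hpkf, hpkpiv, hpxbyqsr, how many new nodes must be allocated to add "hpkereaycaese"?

4

The longest prefix of "hpkereaycaese" already in the trie is "hpkereayc" (length 9).
New nodes needed: |"hpkereaycaese"| − 9 = 13 − 9 = 4.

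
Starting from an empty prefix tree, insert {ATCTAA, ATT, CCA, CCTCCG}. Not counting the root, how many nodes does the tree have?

Insert word by word; a character creates a node only if that edge doesn't already exist:
  "ATCTAA" → 6 new (A, T, C, T, A, A)
  "ATT" → prefix "AT" already present; 1 new (T)
  "CCA" → 3 new (C, C, A)
  "CCTCCG" → prefix "CC" already present; 4 new (T, C, C, G)
Total nodes = 6 + 1 + 3 + 4 = 14

14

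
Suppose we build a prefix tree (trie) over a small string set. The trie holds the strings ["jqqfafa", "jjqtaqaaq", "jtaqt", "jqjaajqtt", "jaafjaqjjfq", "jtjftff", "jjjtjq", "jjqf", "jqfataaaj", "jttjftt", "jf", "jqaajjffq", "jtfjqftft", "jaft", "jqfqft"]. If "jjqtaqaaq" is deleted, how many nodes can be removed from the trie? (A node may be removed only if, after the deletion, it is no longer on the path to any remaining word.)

6

Walk "jjqtaqaaq" from the leaf back toward the root, removing each node that no remaining word uses.
The suffix "taqaaq" (6 nodes) is used only by "jjqtaqaaq"; the node for "jjq" still has the child "f", so pruning stops there.
Nodes removed: 6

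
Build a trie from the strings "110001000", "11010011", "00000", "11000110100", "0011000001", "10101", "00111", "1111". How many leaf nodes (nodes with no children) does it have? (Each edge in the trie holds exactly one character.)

Leaves are exactly the stored words that no other stored word extends.
Those words: "00000", "0011000001", "00111", "10101", "110001000", "11000110100", "11010011", "1111"
Leaf count: 8

8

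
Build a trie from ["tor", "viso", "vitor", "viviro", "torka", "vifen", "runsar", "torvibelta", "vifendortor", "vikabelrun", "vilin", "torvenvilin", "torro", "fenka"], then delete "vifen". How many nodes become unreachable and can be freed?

0

Walk "vifen" from the leaf back toward the root, removing each node that no remaining word uses.
Every node on "vifen" is still needed (e.g. by "vifendortor"), so nothing is freed.
Nodes removed: 0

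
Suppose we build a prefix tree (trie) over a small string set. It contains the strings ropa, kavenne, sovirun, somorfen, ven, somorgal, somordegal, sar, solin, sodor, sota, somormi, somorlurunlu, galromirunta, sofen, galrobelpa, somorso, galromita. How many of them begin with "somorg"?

Walk to "somorg"; the words in its subtree are exactly those with that prefix.
Words under "somorg": somorgal
Count: 1

1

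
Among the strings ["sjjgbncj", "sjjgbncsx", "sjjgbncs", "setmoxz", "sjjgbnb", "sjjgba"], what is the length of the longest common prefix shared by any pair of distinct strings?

8

The deepest shared node is where two words last agree before diverging.
e.g. "sjjgbncs" and "sjjgbncsx" share the prefix "sjjgbncs" of length 8; no pair shares a longer one.
Longest shared-prefix length: 8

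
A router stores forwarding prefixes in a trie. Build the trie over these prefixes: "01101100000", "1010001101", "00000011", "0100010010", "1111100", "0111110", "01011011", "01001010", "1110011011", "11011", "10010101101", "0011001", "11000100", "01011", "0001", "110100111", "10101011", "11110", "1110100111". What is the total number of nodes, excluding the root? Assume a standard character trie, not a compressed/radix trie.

Trace insertions, counting only characters that open a new branch:
  "01101100000" → 11 new (0, 1, 1, 0, 1, 1, 0, 0, 0, 0, 0)
  "1010001101" → 10 new (1, 0, 1, 0, 0, 0, 1, 1, 0, 1)
  "00000011" → prefix "0" already present; 7 new (0, 0, 0, 0, 0, 1, 1)
  "0100010010" → prefix "01" already present; 8 new (0, 0, 0, 1, 0, 0, 1, 0)
  "1111100" → prefix "1" already present; 6 new (1, 1, 1, 1, 0, 0)
  "0111110" → prefix "011" already present; 4 new (1, 1, 1, 0)
  "01011011" → prefix "010" already present; 5 new (1, 1, 0, 1, 1)
  "01001010" → prefix "0100" already present; 4 new (1, 0, 1, 0)
  "1110011011" → prefix "111" already present; 7 new (0, 0, 1, 1, 0, 1, 1)
  "11011" → prefix "11" already present; 3 new (0, 1, 1)
  "10010101101" → prefix "10" already present; 9 new (0, 1, 0, 1, 0, 1, 1, 0, 1)
  "0011001" → prefix "00" already present; 5 new (1, 1, 0, 0, 1)
  "11000100" → prefix "110" already present; 5 new (0, 0, 1, 0, 0)
  "01011" → prefix "01011" already present; 0 new (none)
  "0001" → prefix "000" already present; 1 new (1)
  "110100111" → prefix "1101" already present; 5 new (0, 0, 1, 1, 1)
  "10101011" → prefix "1010" already present; 4 new (1, 0, 1, 1)
  "11110" → prefix "1111" already present; 1 new (0)
  "1110100111" → prefix "1110" already present; 6 new (1, 0, 0, 1, 1, 1)
Total nodes = 11 + 10 + 7 + 8 + 6 + 4 + 5 + 4 + 7 + 3 + 9 + 5 + 5 + 0 + 1 + 5 + 4 + 1 + 6 = 101

101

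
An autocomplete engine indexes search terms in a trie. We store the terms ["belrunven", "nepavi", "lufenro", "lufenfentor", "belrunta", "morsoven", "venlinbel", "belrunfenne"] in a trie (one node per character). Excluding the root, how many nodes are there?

52

Insert word by word; a character creates a node only if that edge doesn't already exist:
  "belrunven" → 9 new (b, e, l, r, u, n, v, e, n)
  "nepavi" → 6 new (n, e, p, a, v, i)
  "lufenro" → 7 new (l, u, f, e, n, r, o)
  "lufenfentor" → prefix "lufen" already present; 6 new (f, e, n, t, o, r)
  "belrunta" → prefix "belrun" already present; 2 new (t, a)
  "morsoven" → 8 new (m, o, r, s, o, v, e, n)
  "venlinbel" → 9 new (v, e, n, l, i, n, b, e, l)
  "belrunfenne" → prefix "belrun" already present; 5 new (f, e, n, n, e)
Total nodes = 9 + 6 + 7 + 6 + 2 + 8 + 9 + 5 = 52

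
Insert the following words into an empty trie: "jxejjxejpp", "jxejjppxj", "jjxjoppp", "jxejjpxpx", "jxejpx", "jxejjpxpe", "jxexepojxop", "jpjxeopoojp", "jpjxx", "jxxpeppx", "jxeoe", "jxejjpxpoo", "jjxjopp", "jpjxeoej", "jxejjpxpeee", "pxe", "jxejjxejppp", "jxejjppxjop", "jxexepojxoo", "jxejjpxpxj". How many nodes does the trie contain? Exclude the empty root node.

68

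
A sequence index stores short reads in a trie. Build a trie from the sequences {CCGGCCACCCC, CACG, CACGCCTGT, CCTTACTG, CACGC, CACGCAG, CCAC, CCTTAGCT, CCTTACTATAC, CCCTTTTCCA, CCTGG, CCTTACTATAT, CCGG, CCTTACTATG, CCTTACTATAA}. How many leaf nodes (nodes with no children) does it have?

12

A leaf is a node with no children — equivalently, the end of a word that is not a proper prefix of any other stored word.
Those words: "CACGCAG", "CACGCCTGT", "CCAC", "CCCTTTTCCA", "CCGGCCACCCC", "CCTGG", "CCTTACTATAA", "CCTTACTATAC", "CCTTACTATAT", "CCTTACTATG", "CCTTACTG", "CCTTAGCT"
Leaf count: 12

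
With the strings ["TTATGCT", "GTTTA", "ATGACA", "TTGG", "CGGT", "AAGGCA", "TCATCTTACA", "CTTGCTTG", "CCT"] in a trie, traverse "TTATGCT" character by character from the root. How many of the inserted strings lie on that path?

1

Walk "TTATGCT" from the root; an end-of-word marker is hit whenever a stored word is a prefix of "TTATGCT".
Prefixes of the query that are stored words: "TTATGCT"
Count: 1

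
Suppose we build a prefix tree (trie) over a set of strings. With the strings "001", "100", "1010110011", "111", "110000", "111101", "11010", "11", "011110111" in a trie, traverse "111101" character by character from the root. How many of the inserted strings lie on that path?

3

Check each prefix of "111101" against the stored set — each match is an end-marker on the path.
Prefixes of the query that are stored words: "11", "111", "111101"
Count: 3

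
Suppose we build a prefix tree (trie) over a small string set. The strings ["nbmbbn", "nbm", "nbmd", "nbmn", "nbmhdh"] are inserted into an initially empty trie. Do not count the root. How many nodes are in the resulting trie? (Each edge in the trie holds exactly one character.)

Count nodes per top-level branch (shared prefixes stored once):
  'n'-branch (nbm, nbmbbn, nbmd, nbmhdh, nbmn): 11 nodes
Sum: 11

11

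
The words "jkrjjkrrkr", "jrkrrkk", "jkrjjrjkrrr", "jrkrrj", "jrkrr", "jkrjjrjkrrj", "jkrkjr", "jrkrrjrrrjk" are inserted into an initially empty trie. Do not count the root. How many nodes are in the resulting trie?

32

Insert word by word; a character creates a node only if that edge doesn't already exist:
  "jkrjjkrrkr" → 10 new (j, k, r, j, j, k, r, r, k, r)
  "jrkrrkk" → prefix "j" already present; 6 new (r, k, r, r, k, k)
  "jkrjjrjkrrr" → prefix "jkrjj" already present; 6 new (r, j, k, r, r, r)
  "jrkrrj" → prefix "jrkrr" already present; 1 new (j)
  "jrkrr" → prefix "jrkrr" already present; 0 new (none)
  "jkrjjrjkrrj" → prefix "jkrjjrjkrr" already present; 1 new (j)
  "jkrkjr" → prefix "jkr" already present; 3 new (k, j, r)
  "jrkrrjrrrjk" → prefix "jrkrrj" already present; 5 new (r, r, r, j, k)
Total nodes = 10 + 6 + 6 + 1 + 0 + 1 + 3 + 5 = 32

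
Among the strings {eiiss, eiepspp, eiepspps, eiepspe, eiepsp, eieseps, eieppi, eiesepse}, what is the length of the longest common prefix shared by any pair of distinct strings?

The deepest shared node is where two words last agree before diverging.
"eiepspp" and "eiepspps" agree on "eiepspp" (7 characters) before diverging; nothing deeper is shared.
Longest shared-prefix length: 7

7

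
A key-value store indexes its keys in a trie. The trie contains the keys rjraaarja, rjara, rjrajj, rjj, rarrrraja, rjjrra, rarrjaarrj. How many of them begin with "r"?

Filter for entries beginning with "r":
Matches: "rarrjaarrj", "rarrrraja", "rjara", "rjj", "rjjrra", "rjraaarja", "rjrajj"
Count: 7

7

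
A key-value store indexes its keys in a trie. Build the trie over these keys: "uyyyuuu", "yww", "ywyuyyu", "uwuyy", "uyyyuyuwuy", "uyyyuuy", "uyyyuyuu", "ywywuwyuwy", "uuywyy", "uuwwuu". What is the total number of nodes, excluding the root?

Trace insertions, counting only characters that open a new branch:
  "uyyyuuu" → 7 new (u, y, y, y, u, u, u)
  "yww" → 3 new (y, w, w)
  "ywyuyyu" → prefix "yw" already present; 5 new (y, u, y, y, u)
  "uwuyy" → prefix "u" already present; 4 new (w, u, y, y)
  "uyyyuyuwuy" → prefix "uyyyu" already present; 5 new (y, u, w, u, y)
  "uyyyuuy" → prefix "uyyyuu" already present; 1 new (y)
  "uyyyuyuu" → prefix "uyyyuyu" already present; 1 new (u)
  "ywywuwyuwy" → prefix "ywy" already present; 7 new (w, u, w, y, u, w, y)
  "uuywyy" → prefix "u" already present; 5 new (u, y, w, y, y)
  "uuwwuu" → prefix "uu" already present; 4 new (w, w, u, u)
Total nodes = 7 + 3 + 5 + 4 + 5 + 1 + 1 + 7 + 5 + 4 = 42

42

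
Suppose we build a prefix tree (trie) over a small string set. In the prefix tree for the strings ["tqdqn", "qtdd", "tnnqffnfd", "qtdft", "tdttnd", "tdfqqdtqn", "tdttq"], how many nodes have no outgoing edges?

Leaves are exactly the stored words that no other stored word extends.
Those words: "qtdd", "qtdft", "tdfqqdtqn", "tdttnd", "tdttq", "tnnqffnfd", "tqdqn"
Leaf count: 7

7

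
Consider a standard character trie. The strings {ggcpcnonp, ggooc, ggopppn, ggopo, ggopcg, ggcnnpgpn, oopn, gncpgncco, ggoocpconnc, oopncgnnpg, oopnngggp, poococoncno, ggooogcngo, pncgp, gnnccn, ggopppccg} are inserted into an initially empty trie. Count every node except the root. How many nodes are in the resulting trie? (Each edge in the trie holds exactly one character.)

82

Count nodes per top-level branch (shared prefixes stored once):
  'g'-branch (ggcnnpgpn, ggcpcnonp, ggooc, ggoocpconnc, ggooogcngo, ggopcg, ggopo, ggopppccg, ggopppn, gncpgncco, gnnccn): 52 nodes
  'o'-branch (oopn, oopncgnnpg, oopnngggp): 15 nodes
  'p'-branch (pncgp, poococoncno): 15 nodes
Sum: 82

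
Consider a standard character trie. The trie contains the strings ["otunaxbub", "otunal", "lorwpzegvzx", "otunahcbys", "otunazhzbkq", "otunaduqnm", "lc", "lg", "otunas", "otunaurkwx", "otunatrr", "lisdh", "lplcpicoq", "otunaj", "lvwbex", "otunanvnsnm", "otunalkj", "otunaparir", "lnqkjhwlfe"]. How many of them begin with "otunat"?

Walk to "otunat"; the words in its subtree are exactly those with that prefix.
Matches: "otunatrr"
Count: 1

1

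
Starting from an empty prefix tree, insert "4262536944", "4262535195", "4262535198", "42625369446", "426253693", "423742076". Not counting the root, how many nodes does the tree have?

Count nodes per top-level branch (shared prefixes stored once):
  '4'-branch (423742076, 4262535195, 4262535198, 426253693, 4262536944, 42625369446): 24 nodes
Sum: 24

24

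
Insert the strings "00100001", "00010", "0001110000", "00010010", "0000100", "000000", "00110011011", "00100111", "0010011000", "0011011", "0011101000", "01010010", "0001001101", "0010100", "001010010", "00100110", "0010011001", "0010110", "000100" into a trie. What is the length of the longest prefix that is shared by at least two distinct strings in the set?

The deepest shared node is where two words last agree before diverging.
e.g. "0010011000" and "0010011001" share the prefix "001001100" of length 9; no pair shares a longer one.
Longest shared-prefix length: 9

9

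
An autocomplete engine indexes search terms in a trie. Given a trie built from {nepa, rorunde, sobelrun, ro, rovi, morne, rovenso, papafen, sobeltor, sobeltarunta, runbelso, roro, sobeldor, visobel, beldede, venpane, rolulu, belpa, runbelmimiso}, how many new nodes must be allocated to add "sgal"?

3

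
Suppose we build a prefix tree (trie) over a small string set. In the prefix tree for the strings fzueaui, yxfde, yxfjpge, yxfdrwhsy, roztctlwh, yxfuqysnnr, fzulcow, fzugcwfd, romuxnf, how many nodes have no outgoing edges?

Leaves are exactly the stored words that no other stored word extends.
Those words: "fzueaui", "fzugcwfd", "fzulcow", "romuxnf", "roztctlwh", "yxfde", "yxfdrwhsy", "yxfjpge", "yxfuqysnnr"
Leaf count: 9

9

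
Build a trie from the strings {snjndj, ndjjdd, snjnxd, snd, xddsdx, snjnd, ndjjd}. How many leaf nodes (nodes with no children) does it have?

A leaf is a node with no children — equivalently, the end of a word that is not a proper prefix of any other stored word.
Those words: "ndjjdd", "snd", "snjndj", "snjnxd", "xddsdx"
Leaf count: 5

5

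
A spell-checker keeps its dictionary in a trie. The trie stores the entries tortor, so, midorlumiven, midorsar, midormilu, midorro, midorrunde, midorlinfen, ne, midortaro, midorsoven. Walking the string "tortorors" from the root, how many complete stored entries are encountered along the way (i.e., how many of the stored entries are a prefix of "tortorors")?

Walk "tortorors" from the root; an end-of-word marker is hit whenever a stored word is a prefix of "tortorors".
Prefixes of the query that are stored words: "tortor"
Count: 1

1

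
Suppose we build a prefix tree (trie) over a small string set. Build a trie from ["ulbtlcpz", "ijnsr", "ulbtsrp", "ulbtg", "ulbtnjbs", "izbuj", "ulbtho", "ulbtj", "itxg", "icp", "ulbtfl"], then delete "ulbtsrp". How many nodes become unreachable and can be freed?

A node on "ulbtsrp"'s path can go only if nothing else ends at it or branches off below it.
The suffix "srp" (3 nodes) is used only by "ulbtsrp"; the node for "ulbt" still has the child "l", so pruning stops there.
Nodes removed: 3

3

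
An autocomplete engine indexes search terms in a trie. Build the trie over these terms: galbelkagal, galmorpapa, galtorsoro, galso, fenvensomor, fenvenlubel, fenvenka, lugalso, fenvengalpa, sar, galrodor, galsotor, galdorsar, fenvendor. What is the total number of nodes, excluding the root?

Trace insertions, counting only characters that open a new branch:
  "galbelkagal" → 11 new (g, a, l, b, e, l, k, a, g, a, l)
  "galmorpapa" → prefix "gal" already present; 7 new (m, o, r, p, a, p, a)
  "galtorsoro" → prefix "gal" already present; 7 new (t, o, r, s, o, r, o)
  "galso" → prefix "gal" already present; 2 new (s, o)
  "fenvensomor" → 11 new (f, e, n, v, e, n, s, o, m, o, r)
  "fenvenlubel" → prefix "fenven" already present; 5 new (l, u, b, e, l)
  "fenvenka" → prefix "fenven" already present; 2 new (k, a)
  "lugalso" → 7 new (l, u, g, a, l, s, o)
  "fenvengalpa" → prefix "fenven" already present; 5 new (g, a, l, p, a)
  "sar" → 3 new (s, a, r)
  "galrodor" → prefix "gal" already present; 5 new (r, o, d, o, r)
  "galsotor" → prefix "galso" already present; 3 new (t, o, r)
  "galdorsar" → prefix "gal" already present; 6 new (d, o, r, s, a, r)
  "fenvendor" → prefix "fenven" already present; 3 new (d, o, r)
Total nodes = 11 + 7 + 7 + 2 + 11 + 5 + 2 + 7 + 5 + 3 + 5 + 3 + 6 + 3 = 77

77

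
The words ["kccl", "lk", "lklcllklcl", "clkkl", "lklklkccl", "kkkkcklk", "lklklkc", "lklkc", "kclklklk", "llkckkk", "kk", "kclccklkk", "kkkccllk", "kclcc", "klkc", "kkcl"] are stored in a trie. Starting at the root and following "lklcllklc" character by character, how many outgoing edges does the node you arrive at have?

1

Follow the path "lklcllklc" to its node, then look at its outgoing edges.
Characters that immediately follow "lklcllklc" among the stored strings: {l}.
That node has 1 child edge.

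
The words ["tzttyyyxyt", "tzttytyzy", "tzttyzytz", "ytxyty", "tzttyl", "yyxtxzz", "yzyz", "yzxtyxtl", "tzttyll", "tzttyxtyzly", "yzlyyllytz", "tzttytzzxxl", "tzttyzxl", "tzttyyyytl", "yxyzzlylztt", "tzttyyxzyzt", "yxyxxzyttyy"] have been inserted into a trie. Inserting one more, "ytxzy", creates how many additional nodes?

"ytx" is already a path in the trie; the remaining "zy" must be added.
New nodes needed: |"ytxzy"| − 3 = 5 − 3 = 2.

2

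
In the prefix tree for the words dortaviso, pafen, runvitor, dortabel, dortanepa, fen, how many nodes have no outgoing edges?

6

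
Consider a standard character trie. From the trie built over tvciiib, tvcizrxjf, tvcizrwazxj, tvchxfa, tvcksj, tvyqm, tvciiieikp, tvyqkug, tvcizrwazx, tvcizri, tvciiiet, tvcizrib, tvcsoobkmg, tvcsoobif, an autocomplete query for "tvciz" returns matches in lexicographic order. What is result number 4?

Filter for "tvciz…" and sort: "tvcizri", "tvcizrib", "tvcizrwazx", "tvcizrwazxj", "tvcizrxjf"
The 4th is tvcizrwazxj.

tvcizrwazxj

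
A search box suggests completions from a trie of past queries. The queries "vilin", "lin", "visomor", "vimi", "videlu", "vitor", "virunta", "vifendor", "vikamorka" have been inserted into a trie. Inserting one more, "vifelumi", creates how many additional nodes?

4

The longest prefix of "vifelumi" already in the trie is "vife" (length 4).
Each of the 4 remaining characters creates one node.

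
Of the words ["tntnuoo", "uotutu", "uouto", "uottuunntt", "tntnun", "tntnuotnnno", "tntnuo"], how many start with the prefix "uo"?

3

Filter for entries beginning with "uo":
Words under "uo": uottuunntt, uotutu, uouto
Count: 3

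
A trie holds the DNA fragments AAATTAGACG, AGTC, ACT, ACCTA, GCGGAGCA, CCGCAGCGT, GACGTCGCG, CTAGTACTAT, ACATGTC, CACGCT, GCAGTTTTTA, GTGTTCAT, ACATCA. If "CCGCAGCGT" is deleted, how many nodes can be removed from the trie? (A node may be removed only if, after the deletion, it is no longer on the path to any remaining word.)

8

Walk "CCGCAGCGT" from the leaf back toward the root, removing each node that no remaining word uses.
The suffix "CGCAGCGT" (8 nodes) is used only by "CCGCAGCGT"; the node for "C" still has the child "T", so pruning stops there.
Nodes removed: 8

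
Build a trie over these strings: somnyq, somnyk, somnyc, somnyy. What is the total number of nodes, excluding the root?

Count nodes per top-level branch (shared prefixes stored once):
  's'-branch (somnyc, somnyk, somnyq, somnyy): 9 nodes
Sum: 9

9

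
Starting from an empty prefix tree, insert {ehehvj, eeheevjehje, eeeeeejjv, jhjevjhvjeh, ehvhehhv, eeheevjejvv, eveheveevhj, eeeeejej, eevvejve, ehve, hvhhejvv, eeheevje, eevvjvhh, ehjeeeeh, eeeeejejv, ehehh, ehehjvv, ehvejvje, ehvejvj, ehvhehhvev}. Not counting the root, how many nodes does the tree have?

Trace insertions, counting only characters that open a new branch:
  "ehehvj" → 6 new (e, h, e, h, v, j)
  "eeheevjehje" → prefix "e" already present; 10 new (e, h, e, e, v, j, e, h, j, e)
  "eeeeeejjv" → prefix "ee" already present; 7 new (e, e, e, e, j, j, v)
  "jhjevjhvjeh" → 11 new (j, h, j, e, v, j, h, v, j, e, h)
  "ehvhehhv" → prefix "eh" already present; 6 new (v, h, e, h, h, v)
  "eeheevjejvv" → prefix "eeheevje" already present; 3 new (j, v, v)
  "eveheveevhj" → prefix "e" already present; 10 new (v, e, h, e, v, e, e, v, h, j)
  "eeeeejej" → prefix "eeeee" already present; 3 new (j, e, j)
  "eevvejve" → prefix "ee" already present; 6 new (v, v, e, j, v, e)
  "ehve" → prefix "ehv" already present; 1 new (e)
  "hvhhejvv" → 8 new (h, v, h, h, e, j, v, v)
  "eeheevje" → prefix "eeheevje" already present; 0 new (none)
  "eevvjvhh" → prefix "eevv" already present; 4 new (j, v, h, h)
  "ehjeeeeh" → prefix "eh" already present; 6 new (j, e, e, e, e, h)
  "eeeeejejv" → prefix "eeeeejej" already present; 1 new (v)
  "ehehh" → prefix "eheh" already present; 1 new (h)
  "ehehjvv" → prefix "eheh" already present; 3 new (j, v, v)
  "ehvejvje" → prefix "ehve" already present; 4 new (j, v, j, e)
  "ehvejvj" → prefix "ehvejvj" already present; 0 new (none)
  "ehvhehhvev" → prefix "ehvhehhv" already present; 2 new (e, v)
Total nodes = 6 + 10 + 7 + 11 + 6 + 3 + 10 + 3 + 6 + 1 + 8 + 0 + 4 + 6 + 1 + 1 + 3 + 4 + 0 + 2 = 92

92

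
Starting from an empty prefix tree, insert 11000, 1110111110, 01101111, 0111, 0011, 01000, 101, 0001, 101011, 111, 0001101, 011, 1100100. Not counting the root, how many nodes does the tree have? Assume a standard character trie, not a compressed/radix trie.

For each word, the new-node count is its length minus the longest prefix already in the trie:
  "11000" → 5 new (1, 1, 0, 0, 0)
  "1110111110" → prefix "11" already present; 8 new (1, 0, 1, 1, 1, 1, 1, 0)
  "01101111" → 8 new (0, 1, 1, 0, 1, 1, 1, 1)
  "0111" → prefix "011" already present; 1 new (1)
  "0011" → prefix "0" already present; 3 new (0, 1, 1)
  "01000" → prefix "01" already present; 3 new (0, 0, 0)
  "101" → prefix "1" already present; 2 new (0, 1)
  "0001" → prefix "00" already present; 2 new (0, 1)
  "101011" → prefix "101" already present; 3 new (0, 1, 1)
  "111" → prefix "111" already present; 0 new (none)
  "0001101" → prefix "0001" already present; 3 new (1, 0, 1)
  "011" → prefix "011" already present; 0 new (none)
  "1100100" → prefix "1100" already present; 3 new (1, 0, 0)
Total nodes = 5 + 8 + 8 + 1 + 3 + 3 + 2 + 2 + 3 + 0 + 3 + 0 + 3 = 41

41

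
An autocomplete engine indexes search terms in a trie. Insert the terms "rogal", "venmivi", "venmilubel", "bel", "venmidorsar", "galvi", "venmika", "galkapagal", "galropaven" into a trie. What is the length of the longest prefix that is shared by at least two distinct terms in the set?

The deepest shared node is where two words last agree before diverging.
"venmidorsar" and "venmika" agree on "venmi" (5 characters) before diverging; nothing deeper is shared.
Longest shared-prefix length: 5

5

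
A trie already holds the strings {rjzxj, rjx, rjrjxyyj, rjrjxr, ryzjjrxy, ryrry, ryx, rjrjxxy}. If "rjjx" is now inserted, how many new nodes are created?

"rj" is already a path in the trie; the remaining "jx" must be added.
Each of the 2 remaining characters creates one node.

2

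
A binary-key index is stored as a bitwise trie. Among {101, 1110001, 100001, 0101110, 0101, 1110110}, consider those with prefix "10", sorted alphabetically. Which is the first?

100001

DFS of the "10" subtree visits, in order: "100001", "101"
Position 1: 100001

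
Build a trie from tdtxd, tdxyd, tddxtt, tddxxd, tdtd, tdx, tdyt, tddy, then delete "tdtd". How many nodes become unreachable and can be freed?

After clearing the end-marker at "tdtd", prune upward until reaching a node still needed by another word.
The suffix "d" (1 node) is used only by "tdtd"; the node for "tdt" still has the child "x", so pruning stops there.
Nodes removed: 1

1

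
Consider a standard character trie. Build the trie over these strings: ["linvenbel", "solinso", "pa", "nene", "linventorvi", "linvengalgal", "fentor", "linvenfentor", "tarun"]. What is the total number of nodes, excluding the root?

50

Insert word by word; a character creates a node only if that edge doesn't already exist:
  "linvenbel" → 9 new (l, i, n, v, e, n, b, e, l)
  "solinso" → 7 new (s, o, l, i, n, s, o)
  "pa" → 2 new (p, a)
  "nene" → 4 new (n, e, n, e)
  "linventorvi" → prefix "linven" already present; 5 new (t, o, r, v, i)
  "linvengalgal" → prefix "linven" already present; 6 new (g, a, l, g, a, l)
  "fentor" → 6 new (f, e, n, t, o, r)
  "linvenfentor" → prefix "linven" already present; 6 new (f, e, n, t, o, r)
  "tarun" → 5 new (t, a, r, u, n)
Total nodes = 9 + 7 + 2 + 4 + 5 + 6 + 6 + 6 + 5 = 50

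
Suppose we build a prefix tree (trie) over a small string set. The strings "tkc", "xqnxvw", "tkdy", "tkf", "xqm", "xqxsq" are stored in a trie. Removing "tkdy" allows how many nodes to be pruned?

After clearing the end-marker at "tkdy", prune upward until reaching a node still needed by another word.
The suffix "dy" (2 nodes) is used only by "tkdy"; the node for "tk" still has the child "c", so pruning stops there.
Nodes removed: 2

2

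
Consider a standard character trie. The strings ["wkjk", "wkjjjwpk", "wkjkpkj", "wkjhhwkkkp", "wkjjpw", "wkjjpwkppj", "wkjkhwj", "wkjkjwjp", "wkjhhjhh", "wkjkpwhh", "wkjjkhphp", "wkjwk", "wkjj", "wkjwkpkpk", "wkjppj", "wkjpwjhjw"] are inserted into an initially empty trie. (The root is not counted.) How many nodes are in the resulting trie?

57

For each word, the new-node count is its length minus the longest prefix already in the trie:
  "wkjk" → 4 new (w, k, j, k)
  "wkjjjwpk" → prefix "wkj" already present; 5 new (j, j, w, p, k)
  "wkjkpkj" → prefix "wkjk" already present; 3 new (p, k, j)
  "wkjhhwkkkp" → prefix "wkj" already present; 7 new (h, h, w, k, k, k, p)
  "wkjjpw" → prefix "wkjj" already present; 2 new (p, w)
  "wkjjpwkppj" → prefix "wkjjpw" already present; 4 new (k, p, p, j)
  "wkjkhwj" → prefix "wkjk" already present; 3 new (h, w, j)
  "wkjkjwjp" → prefix "wkjk" already present; 4 new (j, w, j, p)
  "wkjhhjhh" → prefix "wkjhh" already present; 3 new (j, h, h)
  "wkjkpwhh" → prefix "wkjkp" already present; 3 new (w, h, h)
  "wkjjkhphp" → prefix "wkjj" already present; 5 new (k, h, p, h, p)
  "wkjwk" → prefix "wkj" already present; 2 new (w, k)
  "wkjj" → prefix "wkjj" already present; 0 new (none)
  "wkjwkpkpk" → prefix "wkjwk" already present; 4 new (p, k, p, k)
  "wkjppj" → prefix "wkj" already present; 3 new (p, p, j)
  "wkjpwjhjw" → prefix "wkjp" already present; 5 new (w, j, h, j, w)
Total nodes = 4 + 5 + 3 + 7 + 2 + 4 + 3 + 4 + 3 + 3 + 5 + 2 + 0 + 4 + 3 + 5 = 57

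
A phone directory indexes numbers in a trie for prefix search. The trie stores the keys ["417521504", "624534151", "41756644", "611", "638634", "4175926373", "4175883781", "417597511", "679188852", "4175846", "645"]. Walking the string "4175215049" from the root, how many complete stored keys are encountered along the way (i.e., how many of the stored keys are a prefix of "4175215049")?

1

Check each prefix of "4175215049" against the stored set — each match is an end-marker on the path.
Prefixes of the query that are stored words: "417521504"
Count: 1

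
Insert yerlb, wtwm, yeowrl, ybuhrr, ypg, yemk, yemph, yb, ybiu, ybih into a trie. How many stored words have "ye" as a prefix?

4

Filter for entries beginning with "ye":
Words under "ye": yemk, yemph, yeowrl, yerlb
Count: 4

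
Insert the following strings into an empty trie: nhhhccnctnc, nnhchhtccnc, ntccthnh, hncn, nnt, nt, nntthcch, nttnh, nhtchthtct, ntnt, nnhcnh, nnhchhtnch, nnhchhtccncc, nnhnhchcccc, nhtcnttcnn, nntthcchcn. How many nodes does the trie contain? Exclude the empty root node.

73

For each word, the new-node count is its length minus the longest prefix already in the trie:
  "nhhhccnctnc" → 11 new (n, h, h, h, c, c, n, c, t, n, c)
  "nnhchhtccnc" → prefix "n" already present; 10 new (n, h, c, h, h, t, c, c, n, c)
  "ntccthnh" → prefix "n" already present; 7 new (t, c, c, t, h, n, h)
  "hncn" → 4 new (h, n, c, n)
  "nnt" → prefix "nn" already present; 1 new (t)
  "nt" → prefix "nt" already present; 0 new (none)
  "nntthcch" → prefix "nnt" already present; 5 new (t, h, c, c, h)
  "nttnh" → prefix "nt" already present; 3 new (t, n, h)
  "nhtchthtct" → prefix "nh" already present; 8 new (t, c, h, t, h, t, c, t)
  "ntnt" → prefix "nt" already present; 2 new (n, t)
  "nnhcnh" → prefix "nnhc" already present; 2 new (n, h)
  "nnhchhtnch" → prefix "nnhchht" already present; 3 new (n, c, h)
  "nnhchhtccncc" → prefix "nnhchhtccnc" already present; 1 new (c)
  "nnhnhchcccc" → prefix "nnh" already present; 8 new (n, h, c, h, c, c, c, c)
  "nhtcnttcnn" → prefix "nhtc" already present; 6 new (n, t, t, c, n, n)
  "nntthcchcn" → prefix "nntthcch" already present; 2 new (c, n)
Total nodes = 11 + 10 + 7 + 4 + 1 + 0 + 5 + 3 + 8 + 2 + 2 + 3 + 1 + 8 + 6 + 2 = 73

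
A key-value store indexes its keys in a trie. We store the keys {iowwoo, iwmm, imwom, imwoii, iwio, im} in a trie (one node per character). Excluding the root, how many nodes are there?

Trie structure (* marks end of a word):
(root)
└─ i
   ├─ m *
   │  └─ w
   │     └─ o
   │        ├─ i
   │        │  └─ i *
   │        └─ m *
   ├─ o
   │  └─ w
   │     └─ w
   │        └─ o
   │           └─ o *
   └─ w
      ├─ i
      │  └─ o *
      └─ m
         └─ m *
Counting every labelled node above: 17.

17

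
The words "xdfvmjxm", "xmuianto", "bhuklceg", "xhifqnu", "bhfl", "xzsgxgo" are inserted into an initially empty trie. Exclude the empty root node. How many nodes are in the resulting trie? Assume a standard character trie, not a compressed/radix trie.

37

Trace insertions, counting only characters that open a new branch:
  "xdfvmjxm" → 8 new (x, d, f, v, m, j, x, m)
  "xmuianto" → prefix "x" already present; 7 new (m, u, i, a, n, t, o)
  "bhuklceg" → 8 new (b, h, u, k, l, c, e, g)
  "xhifqnu" → prefix "x" already present; 6 new (h, i, f, q, n, u)
  "bhfl" → prefix "bh" already present; 2 new (f, l)
  "xzsgxgo" → prefix "x" already present; 6 new (z, s, g, x, g, o)
Total nodes = 8 + 7 + 8 + 6 + 2 + 6 = 37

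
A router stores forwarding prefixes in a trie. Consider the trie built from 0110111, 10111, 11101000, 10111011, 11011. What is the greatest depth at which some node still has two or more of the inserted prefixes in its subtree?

5

Equivalently: take the maximum, over all pairs, of their longest common prefix length.
e.g. "10111" and "10111011" share the prefix "10111" of length 5; no pair shares a longer one.
Longest shared-prefix length: 5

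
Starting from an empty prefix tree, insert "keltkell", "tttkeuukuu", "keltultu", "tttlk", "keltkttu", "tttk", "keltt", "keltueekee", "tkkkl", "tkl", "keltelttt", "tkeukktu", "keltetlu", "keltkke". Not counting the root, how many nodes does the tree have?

Insert word by word; a character creates a node only if that edge doesn't already exist:
  "keltkell" → 8 new (k, e, l, t, k, e, l, l)
  "tttkeuukuu" → 10 new (t, t, t, k, e, u, u, k, u, u)
  "keltultu" → prefix "kelt" already present; 4 new (u, l, t, u)
  "tttlk" → prefix "ttt" already present; 2 new (l, k)
  "keltkttu" → prefix "keltk" already present; 3 new (t, t, u)
  "tttk" → prefix "tttk" already present; 0 new (none)
  "keltt" → prefix "kelt" already present; 1 new (t)
  "keltueekee" → prefix "keltu" already present; 5 new (e, e, k, e, e)
  "tkkkl" → prefix "t" already present; 4 new (k, k, k, l)
  "tkl" → prefix "tk" already present; 1 new (l)
  "keltelttt" → prefix "kelt" already present; 5 new (e, l, t, t, t)
  "tkeukktu" → prefix "tk" already present; 6 new (e, u, k, k, t, u)
  "keltetlu" → prefix "kelte" already present; 3 new (t, l, u)
  "keltkke" → prefix "keltk" already present; 2 new (k, e)
Total nodes = 8 + 10 + 4 + 2 + 3 + 0 + 1 + 5 + 4 + 1 + 5 + 6 + 3 + 2 = 54

54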